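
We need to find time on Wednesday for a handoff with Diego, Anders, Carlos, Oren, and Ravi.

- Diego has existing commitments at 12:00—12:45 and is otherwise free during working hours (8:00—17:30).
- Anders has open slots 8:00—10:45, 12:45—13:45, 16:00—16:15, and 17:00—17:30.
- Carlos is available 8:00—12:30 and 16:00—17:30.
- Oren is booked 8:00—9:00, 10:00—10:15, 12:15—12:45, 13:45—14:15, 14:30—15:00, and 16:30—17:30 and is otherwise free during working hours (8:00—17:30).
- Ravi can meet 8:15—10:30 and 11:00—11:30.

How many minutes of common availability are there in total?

Diego free within 08:00–17:30: 08:00–12:00, 12:45–17:30.
Oren free within 08:00–17:30: 09:00–10:00, 10:15–12:15, 12:45–13:45, 14:15–14:30, 15:00–16:30.
Diego ∩ Anders: 08:00–10:45, 12:45–13:45, 16:00–16:15, 17:00–17:30.
Diego ∩ Anders ∩ Carlos: 08:00–10:45, 16:00–16:15, 17:00–17:30.
Diego ∩ Anders ∩ Carlos ∩ Oren: 09:00–10:00, 10:15–10:45, 16:00–16:15.
Diego ∩ Anders ∩ Carlos ∩ Oren ∩ Ravi: 09:00–10:00, 10:15–10:30.
Total common minutes: 60 + 15 = 75.

75 minutes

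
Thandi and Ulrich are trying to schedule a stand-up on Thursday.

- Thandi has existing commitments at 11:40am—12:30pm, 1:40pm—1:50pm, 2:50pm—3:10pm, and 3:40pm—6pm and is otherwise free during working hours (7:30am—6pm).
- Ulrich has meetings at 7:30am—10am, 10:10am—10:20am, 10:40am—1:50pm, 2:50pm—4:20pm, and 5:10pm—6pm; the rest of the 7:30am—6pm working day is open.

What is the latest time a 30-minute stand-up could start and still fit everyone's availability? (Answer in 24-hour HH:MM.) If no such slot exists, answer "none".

Thandi free within 07:30–18:00: 07:30–11:40, 12:30–13:40, 13:50–14:50, 15:10–15:40.
Ulrich free within 07:30–18:00: 10:00–10:10, 10:20–10:40, 13:50–14:50, 16:20–17:10.
Thandi ∩ Ulrich: 10:00–10:10, 10:20–10:40, 13:50–14:50.
Windows ≥ 30 min: 13:50–14:50.
Latest start in the last window 13:50–14:50 is 14:50 − 30 min = 14:20.

14:20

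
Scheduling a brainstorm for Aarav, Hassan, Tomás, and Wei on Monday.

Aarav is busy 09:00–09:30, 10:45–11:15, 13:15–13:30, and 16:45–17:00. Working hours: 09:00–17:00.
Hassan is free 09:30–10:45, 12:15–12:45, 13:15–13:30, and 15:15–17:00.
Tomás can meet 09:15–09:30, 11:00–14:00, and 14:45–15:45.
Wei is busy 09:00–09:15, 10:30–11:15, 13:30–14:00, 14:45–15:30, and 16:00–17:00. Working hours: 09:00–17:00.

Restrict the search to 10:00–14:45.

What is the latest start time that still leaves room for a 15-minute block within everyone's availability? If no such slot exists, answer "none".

Aarav free within 09:00–17:00: 09:30–10:45, 11:15–13:15, 13:30–16:45.
Wei free within 09:00–17:00: 09:15–10:30, 11:15–13:30, 14:00–14:45, 15:30–16:00.
Aarav ∩ Hassan: 09:30–10:45, 12:15–12:45, 15:15–16:45.
Aarav ∩ Hassan ∩ Tomás: 12:15–12:45, 15:15–15:45.
Aarav ∩ Hassan ∩ Tomás ∩ Wei: 12:15–12:45, 15:30–15:45.
Restricted to 10:00–14:45: 12:15–12:45.
Windows ≥ 15 min: 12:15–12:45.
Latest start in the last window 12:15–12:45 is 12:45 − 15 min = 12:30.

12:30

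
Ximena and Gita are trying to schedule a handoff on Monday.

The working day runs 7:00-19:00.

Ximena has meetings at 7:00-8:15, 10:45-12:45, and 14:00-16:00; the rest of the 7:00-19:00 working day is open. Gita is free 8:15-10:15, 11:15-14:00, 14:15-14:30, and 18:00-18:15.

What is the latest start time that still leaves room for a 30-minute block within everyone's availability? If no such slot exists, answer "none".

Ximena free within 07:00–19:00: 08:15–10:45, 12:45–14:00, 16:00–19:00.
Ximena ∩ Gita: 08:15–10:15, 12:45–14:00, 18:00–18:15.
Windows ≥ 30 min: 08:15–10:15, 12:45–14:00.
Latest start in the last window 12:45–14:00 is 14:00 − 30 min = 13:30.

13:30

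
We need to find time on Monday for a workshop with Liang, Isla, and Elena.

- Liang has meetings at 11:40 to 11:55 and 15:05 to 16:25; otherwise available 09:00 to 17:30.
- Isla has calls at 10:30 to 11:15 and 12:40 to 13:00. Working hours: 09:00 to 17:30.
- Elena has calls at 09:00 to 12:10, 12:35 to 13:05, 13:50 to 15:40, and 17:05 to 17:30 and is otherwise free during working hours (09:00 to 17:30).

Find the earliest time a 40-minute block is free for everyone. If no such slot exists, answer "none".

13:05

Liang free within 09:00–17:30: 09:00–11:40, 11:55–15:05, 16:25–17:30.
Isla free within 09:00–17:30: 09:00–10:30, 11:15–12:40, 13:00–17:30.
Elena free within 09:00–17:30: 12:10–12:35, 13:05–13:50, 15:40–17:05.
Liang ∩ Isla: 09:00–10:30, 11:15–11:40, 11:55–12:40, 13:00–15:05, 16:25–17:30.
Liang ∩ Isla ∩ Elena: 12:10–12:35, 13:05–13:50, 16:25–17:05.
Windows ≥ 40 min: 13:05–13:50, 16:25–17:05.
Earliest such window starts at 13:05.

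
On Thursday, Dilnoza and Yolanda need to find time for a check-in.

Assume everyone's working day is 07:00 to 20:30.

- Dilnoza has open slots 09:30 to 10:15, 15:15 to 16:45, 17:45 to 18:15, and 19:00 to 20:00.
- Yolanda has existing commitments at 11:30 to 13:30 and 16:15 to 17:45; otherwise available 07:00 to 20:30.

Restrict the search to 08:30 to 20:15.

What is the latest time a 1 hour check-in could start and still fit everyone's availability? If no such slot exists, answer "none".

Yolanda free within 07:00–20:30: 07:00–11:30, 13:30–16:15, 17:45–20:30.
Dilnoza ∩ Yolanda: 09:30–10:15, 15:15–16:15, 17:45–18:15, 19:00–20:00.
Restricted to 08:30–20:15: 09:30–10:15, 15:15–16:15, 17:45–18:15, 19:00–20:00.
Windows ≥ 60 min: 15:15–16:15, 19:00–20:00.
Latest start in the last window 19:00–20:00 is 20:00 − 60 min = 19:00.

19:00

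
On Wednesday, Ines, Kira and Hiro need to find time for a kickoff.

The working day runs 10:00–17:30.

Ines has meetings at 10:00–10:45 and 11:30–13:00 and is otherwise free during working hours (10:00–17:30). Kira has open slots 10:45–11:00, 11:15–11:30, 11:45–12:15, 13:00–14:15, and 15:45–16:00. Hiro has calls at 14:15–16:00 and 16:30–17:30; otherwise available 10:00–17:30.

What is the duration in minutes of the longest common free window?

Ines free within 10:00–17:30: 10:45–11:30, 13:00–17:30.
Hiro free within 10:00–17:30: 10:00–14:15, 16:00–16:30.
Ines ∩ Kira: 10:45–11:00, 11:15–11:30, 13:00–14:15, 15:45–16:00.
Ines ∩ Kira ∩ Hiro: 10:45–11:00, 11:15–11:30, 13:00–14:15.
Common window lengths: 15, 15, 75 min; longest is 75.

75 minutes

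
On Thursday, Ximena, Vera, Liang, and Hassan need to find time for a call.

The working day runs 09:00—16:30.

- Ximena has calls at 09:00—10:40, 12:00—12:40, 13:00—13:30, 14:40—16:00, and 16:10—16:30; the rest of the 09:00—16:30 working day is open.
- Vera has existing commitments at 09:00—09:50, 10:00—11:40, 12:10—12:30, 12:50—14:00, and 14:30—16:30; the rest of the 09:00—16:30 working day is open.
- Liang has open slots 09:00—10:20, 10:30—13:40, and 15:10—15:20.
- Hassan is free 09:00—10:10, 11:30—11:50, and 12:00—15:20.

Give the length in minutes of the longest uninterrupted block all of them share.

10 minutes

Ximena free within 09:00–16:30: 10:40–12:00, 12:40–13:00, 13:30–14:40, 16:00–16:10.
Vera free within 09:00–16:30: 09:50–10:00, 11:40–12:10, 12:30–12:50, 14:00–14:30.
Ximena ∩ Vera: 11:40–12:00, 12:40–12:50, 14:00–14:30.
Ximena ∩ Vera ∩ Liang: 11:40–12:00, 12:40–12:50.
Ximena ∩ Vera ∩ Liang ∩ Hassan: 11:40–11:50, 12:40–12:50.
Common window lengths: 10, 10 min; longest is 10.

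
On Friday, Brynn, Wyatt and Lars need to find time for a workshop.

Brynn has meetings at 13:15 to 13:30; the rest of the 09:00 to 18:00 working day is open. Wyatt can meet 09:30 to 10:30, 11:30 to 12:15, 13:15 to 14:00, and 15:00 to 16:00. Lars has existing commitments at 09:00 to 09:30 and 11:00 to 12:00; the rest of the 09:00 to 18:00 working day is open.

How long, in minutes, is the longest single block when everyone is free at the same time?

60 minutes

Brynn free within 09:00–18:00: 09:00–13:15, 13:30–18:00.
Lars free within 09:00–18:00: 09:30–11:00, 12:00–18:00.
Brynn ∩ Wyatt: 09:30–10:30, 11:30–12:15, 13:30–14:00, 15:00–16:00.
Brynn ∩ Wyatt ∩ Lars: 09:30–10:30, 12:00–12:15, 13:30–14:00, 15:00–16:00.
Common window lengths: 60, 15, 30, 60 min; longest is 60.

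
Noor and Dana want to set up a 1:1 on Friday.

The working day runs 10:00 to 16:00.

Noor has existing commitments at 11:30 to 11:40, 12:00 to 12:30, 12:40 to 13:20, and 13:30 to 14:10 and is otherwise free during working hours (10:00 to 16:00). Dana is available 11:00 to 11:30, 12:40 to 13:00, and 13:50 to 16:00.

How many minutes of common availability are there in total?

Noor free within 10:00–16:00: 10:00–11:30, 11:40–12:00, 12:30–12:40, 13:20–13:30, 14:10–16:00.
Noor ∩ Dana: 11:00–11:30, 14:10–16:00.
Total common minutes: 30 + 110 = 140.

140 minutes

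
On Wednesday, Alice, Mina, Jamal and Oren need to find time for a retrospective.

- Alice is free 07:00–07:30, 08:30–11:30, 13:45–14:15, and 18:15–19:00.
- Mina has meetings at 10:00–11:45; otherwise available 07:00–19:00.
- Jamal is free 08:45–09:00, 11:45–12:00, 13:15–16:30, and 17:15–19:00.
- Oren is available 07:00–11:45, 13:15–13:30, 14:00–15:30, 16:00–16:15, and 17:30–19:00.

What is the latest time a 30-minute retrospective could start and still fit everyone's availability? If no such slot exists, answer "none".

Mina free within 07:00–19:00: 07:00–10:00, 11:45–19:00.
Alice ∩ Mina: 07:00–07:30, 08:30–10:00, 13:45–14:15, 18:15–19:00.
Alice ∩ Mina ∩ Jamal: 08:45–09:00, 13:45–14:15, 18:15–19:00.
Alice ∩ Mina ∩ Jamal ∩ Oren: 08:45–09:00, 14:00–14:15, 18:15–19:00.
Windows ≥ 30 min: 18:15–19:00.
Latest start in the last window 18:15–19:00 is 19:00 − 30 min = 18:30.

18:30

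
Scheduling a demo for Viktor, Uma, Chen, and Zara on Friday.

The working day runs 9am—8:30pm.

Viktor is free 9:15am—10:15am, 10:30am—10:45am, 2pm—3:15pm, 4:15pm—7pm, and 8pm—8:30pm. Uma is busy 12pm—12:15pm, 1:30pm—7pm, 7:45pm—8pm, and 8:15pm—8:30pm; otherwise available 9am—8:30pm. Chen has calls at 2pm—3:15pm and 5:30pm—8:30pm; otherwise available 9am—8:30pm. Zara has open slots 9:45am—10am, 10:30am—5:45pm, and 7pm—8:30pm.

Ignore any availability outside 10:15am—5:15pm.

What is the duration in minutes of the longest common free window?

15 minutes

Uma free within 09:00–20:30: 09:00–12:00, 12:15–13:30, 19:00–19:45, 20:00–20:15.
Chen free within 09:00–20:30: 09:00–14:00, 15:15–17:30.
Viktor ∩ Uma: 09:15–10:15, 10:30–10:45, 20:00–20:15.
Viktor ∩ Uma ∩ Chen: 09:15–10:15, 10:30–10:45.
Viktor ∩ Uma ∩ Chen ∩ Zara: 09:45–10:00, 10:30–10:45.
Restricted to 10:15–17:15: 10:30–10:45.
Single common window of 15 minutes.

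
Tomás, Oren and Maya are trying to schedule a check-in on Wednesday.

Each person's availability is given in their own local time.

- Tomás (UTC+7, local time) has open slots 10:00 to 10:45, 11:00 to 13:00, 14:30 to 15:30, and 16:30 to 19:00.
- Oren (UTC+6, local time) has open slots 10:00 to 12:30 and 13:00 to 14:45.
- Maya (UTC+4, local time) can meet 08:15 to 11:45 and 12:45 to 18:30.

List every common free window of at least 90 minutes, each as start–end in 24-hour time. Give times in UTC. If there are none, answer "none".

04:15–06:00

Tomás → UTC: 03:00–03:45, 04:00–06:00, 07:30–08:30, 09:30–12:00.
Oren → UTC: 04:00–06:30, 07:00–08:45.
Maya → UTC: 04:15–07:45, 08:45–14:30.
Tomás ∩ Oren: 04:00–06:00, 07:30–08:30.
Tomás ∩ Oren ∩ Maya: 04:15–06:00, 07:30–07:45.
Windows ≥ 90 min: 04:15–06:00.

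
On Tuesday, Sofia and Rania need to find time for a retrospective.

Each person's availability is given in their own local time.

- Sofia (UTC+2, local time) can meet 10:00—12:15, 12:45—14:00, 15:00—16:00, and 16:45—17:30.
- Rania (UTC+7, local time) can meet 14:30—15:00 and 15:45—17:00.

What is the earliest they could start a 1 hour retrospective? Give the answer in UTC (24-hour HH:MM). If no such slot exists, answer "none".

08:45

Sofia → UTC: 08:00–10:15, 10:45–12:00, 13:00–14:00, 14:45–15:30.
Rania → UTC: 07:30–08:00, 08:45–10:00.
Sofia ∩ Rania: 08:45–10:00.
Windows ≥ 60 min: 08:45–10:00.
Earliest such window starts at 08:45.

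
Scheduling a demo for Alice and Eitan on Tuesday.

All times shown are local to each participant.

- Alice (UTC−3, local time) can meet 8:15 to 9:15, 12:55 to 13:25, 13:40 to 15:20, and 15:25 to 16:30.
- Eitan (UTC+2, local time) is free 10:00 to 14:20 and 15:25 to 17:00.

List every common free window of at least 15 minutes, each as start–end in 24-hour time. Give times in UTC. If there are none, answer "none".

11:15–12:15

Alice → UTC: 11:15–12:15, 15:55–16:25, 16:40–18:20, 18:25–19:30.
Eitan → UTC: 08:00–12:20, 13:25–15:00.
Alice ∩ Eitan: 11:15–12:15.
Windows ≥ 15 min: 11:15–12:15.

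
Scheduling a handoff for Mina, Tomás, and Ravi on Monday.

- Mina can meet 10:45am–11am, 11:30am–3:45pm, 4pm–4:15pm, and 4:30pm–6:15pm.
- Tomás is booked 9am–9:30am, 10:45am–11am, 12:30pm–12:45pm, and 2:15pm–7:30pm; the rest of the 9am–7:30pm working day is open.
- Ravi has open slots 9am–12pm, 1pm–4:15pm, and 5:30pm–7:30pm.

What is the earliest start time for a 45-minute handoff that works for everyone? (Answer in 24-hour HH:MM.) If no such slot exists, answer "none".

13:00

Tomás free within 09:00–19:30: 09:30–10:45, 11:00–12:30, 12:45–14:15.
Mina ∩ Tomás: 11:30–12:30, 12:45–14:15.
Mina ∩ Tomás ∩ Ravi: 11:30–12:00, 13:00–14:15.
Windows ≥ 45 min: 13:00–14:15.
Earliest such window starts at 13:00.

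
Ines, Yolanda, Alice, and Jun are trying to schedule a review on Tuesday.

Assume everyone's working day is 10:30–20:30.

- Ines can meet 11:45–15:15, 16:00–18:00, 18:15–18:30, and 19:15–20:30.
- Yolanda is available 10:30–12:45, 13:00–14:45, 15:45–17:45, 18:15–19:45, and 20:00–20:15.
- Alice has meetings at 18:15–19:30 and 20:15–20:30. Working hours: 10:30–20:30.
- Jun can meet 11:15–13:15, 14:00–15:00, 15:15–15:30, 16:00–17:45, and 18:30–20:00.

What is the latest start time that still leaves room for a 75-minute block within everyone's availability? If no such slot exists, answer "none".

16:30

Alice free within 10:30–20:30: 10:30–18:15, 19:30–20:15.
Ines ∩ Yolanda: 11:45–12:45, 13:00–14:45, 16:00–17:45, 18:15–18:30, 19:15–19:45, 20:00–20:15.
Ines ∩ Yolanda ∩ Alice: 11:45–12:45, 13:00–14:45, 16:00–17:45, 19:30–19:45, 20:00–20:15.
Ines ∩ Yolanda ∩ Alice ∩ Jun: 11:45–12:45, 13:00–13:15, 14:00–14:45, 16:00–17:45, 19:30–19:45.
Windows ≥ 75 min: 16:00–17:45.
Latest start in the last window 16:00–17:45 is 17:45 − 75 min = 16:30.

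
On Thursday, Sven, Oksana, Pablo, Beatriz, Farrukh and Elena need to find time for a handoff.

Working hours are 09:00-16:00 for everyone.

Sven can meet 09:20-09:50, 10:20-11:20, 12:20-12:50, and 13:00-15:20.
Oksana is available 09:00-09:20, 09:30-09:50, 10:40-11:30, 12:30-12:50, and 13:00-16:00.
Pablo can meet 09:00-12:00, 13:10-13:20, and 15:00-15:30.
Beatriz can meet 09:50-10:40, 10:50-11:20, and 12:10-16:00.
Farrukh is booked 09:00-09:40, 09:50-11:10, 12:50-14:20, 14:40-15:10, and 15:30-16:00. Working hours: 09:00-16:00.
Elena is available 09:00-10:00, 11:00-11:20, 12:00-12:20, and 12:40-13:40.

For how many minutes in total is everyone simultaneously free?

10 minutes

Farrukh free within 09:00–16:00: 09:40–09:50, 11:10–12:50, 14:20–14:40, 15:10–15:30.
Sven ∩ Oksana: 09:30–09:50, 10:40–11:20, 12:30–12:50, 13:00–15:20.
Sven ∩ Oksana ∩ Pablo: 09:30–09:50, 10:40–11:20, 13:10–13:20, 15:00–15:20.
Sven ∩ Oksana ∩ Pablo ∩ Beatriz: 10:50–11:20, 13:10–13:20, 15:00–15:20.
Sven ∩ Oksana ∩ Pablo ∩ Beatriz ∩ Farrukh: 11:10–11:20, 15:10–15:20.
Sven ∩ Oksana ∩ Pablo ∩ Beatriz ∩ Farrukh ∩ Elena: 11:10–11:20.
Total common minutes: 10.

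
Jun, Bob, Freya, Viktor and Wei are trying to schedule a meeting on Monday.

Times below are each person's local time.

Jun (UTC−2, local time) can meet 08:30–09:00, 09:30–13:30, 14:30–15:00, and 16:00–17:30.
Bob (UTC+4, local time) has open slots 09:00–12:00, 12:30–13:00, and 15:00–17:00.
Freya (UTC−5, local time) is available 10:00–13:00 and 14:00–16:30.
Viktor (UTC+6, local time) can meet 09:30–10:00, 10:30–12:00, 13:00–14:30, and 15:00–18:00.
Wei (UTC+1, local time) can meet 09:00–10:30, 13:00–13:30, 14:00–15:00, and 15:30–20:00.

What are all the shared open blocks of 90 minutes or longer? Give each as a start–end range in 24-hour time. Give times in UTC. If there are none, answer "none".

Jun → UTC: 10:30–11:00, 11:30–15:30, 16:30–17:00, 18:00–19:30.
Bob → UTC: 05:00–08:00, 08:30–09:00, 11:00–13:00.
Freya → UTC: 15:00–18:00, 19:00–21:30.
Viktor → UTC: 03:30–04:00, 04:30–06:00, 07:00–08:30, 09:00–12:00.
Wei → UTC: 08:00–09:30, 12:00–12:30, 13:00–14:00, 14:30–19:00.
Jun ∩ Bob: 11:30–13:00.
Jun ∩ Bob ∩ Freya: (none).
Jun ∩ Bob ∩ Freya ∩ Viktor: (none).
Jun ∩ Bob ∩ Freya ∩ Viktor ∩ Wei: (none).
Windows ≥ 90 min: (none).

none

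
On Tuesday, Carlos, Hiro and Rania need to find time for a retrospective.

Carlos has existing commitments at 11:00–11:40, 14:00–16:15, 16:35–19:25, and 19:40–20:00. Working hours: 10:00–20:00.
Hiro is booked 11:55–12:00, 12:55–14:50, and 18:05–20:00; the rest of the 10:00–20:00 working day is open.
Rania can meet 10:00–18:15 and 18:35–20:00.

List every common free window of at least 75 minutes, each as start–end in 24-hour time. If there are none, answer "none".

none

Carlos free within 10:00–20:00: 10:00–11:00, 11:40–14:00, 16:15–16:35, 19:25–19:40.
Hiro free within 10:00–20:00: 10:00–11:55, 12:00–12:55, 14:50–18:05.
Carlos ∩ Hiro: 10:00–11:00, 11:40–11:55, 12:00–12:55, 16:15–16:35.
Carlos ∩ Hiro ∩ Rania: 10:00–11:00, 11:40–11:55, 12:00–12:55, 16:15–16:35.
Windows ≥ 75 min: (none).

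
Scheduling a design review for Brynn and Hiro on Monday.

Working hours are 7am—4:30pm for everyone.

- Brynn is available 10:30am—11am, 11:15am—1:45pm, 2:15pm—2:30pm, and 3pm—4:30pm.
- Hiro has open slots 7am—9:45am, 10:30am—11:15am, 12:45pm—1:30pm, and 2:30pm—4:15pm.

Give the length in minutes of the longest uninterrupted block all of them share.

Brynn ∩ Hiro: 10:30–11:00, 12:45–13:30, 15:00–16:15.
Common window lengths: 30, 45, 75 min; longest is 75.

75 minutes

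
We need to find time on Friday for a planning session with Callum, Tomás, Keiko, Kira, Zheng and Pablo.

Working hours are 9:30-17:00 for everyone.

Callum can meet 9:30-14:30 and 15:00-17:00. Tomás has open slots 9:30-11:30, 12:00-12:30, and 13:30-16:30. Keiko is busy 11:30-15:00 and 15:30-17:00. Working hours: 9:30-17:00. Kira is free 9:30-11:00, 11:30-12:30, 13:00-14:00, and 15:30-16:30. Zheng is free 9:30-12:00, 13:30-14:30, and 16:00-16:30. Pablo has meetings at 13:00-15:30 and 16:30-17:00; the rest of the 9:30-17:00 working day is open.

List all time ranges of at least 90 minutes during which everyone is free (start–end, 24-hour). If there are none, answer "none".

09:30–11:00

Keiko free within 09:30–17:00: 09:30–11:30, 15:00–15:30.
Pablo free within 09:30–17:00: 09:30–13:00, 15:30–16:30.
Callum ∩ Tomás: 09:30–11:30, 12:00–12:30, 13:30–14:30, 15:00–16:30.
Callum ∩ Tomás ∩ Keiko: 09:30–11:30, 15:00–15:30.
Callum ∩ Tomás ∩ Keiko ∩ Kira: 09:30–11:00.
Callum ∩ Tomás ∩ Keiko ∩ Kira ∩ Zheng: 09:30–11:00.
Callum ∩ Tomás ∩ Keiko ∩ Kira ∩ Zheng ∩ Pablo: 09:30–11:00.
Windows ≥ 90 min: 09:30–11:00.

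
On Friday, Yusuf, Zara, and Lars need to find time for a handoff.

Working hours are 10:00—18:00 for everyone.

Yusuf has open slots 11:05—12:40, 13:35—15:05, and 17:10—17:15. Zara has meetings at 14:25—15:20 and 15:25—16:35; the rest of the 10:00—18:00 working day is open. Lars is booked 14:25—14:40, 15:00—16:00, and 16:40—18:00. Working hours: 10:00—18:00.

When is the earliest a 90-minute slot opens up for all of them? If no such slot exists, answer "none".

11:05

Zara free within 10:00–18:00: 10:00–14:25, 15:20–15:25, 16:35–18:00.
Lars free within 10:00–18:00: 10:00–14:25, 14:40–15:00, 16:00–16:40.
Yusuf ∩ Zara: 11:05–12:40, 13:35–14:25, 17:10–17:15.
Yusuf ∩ Zara ∩ Lars: 11:05–12:40, 13:35–14:25.
Windows ≥ 90 min: 11:05–12:40.
Earliest such window starts at 11:05.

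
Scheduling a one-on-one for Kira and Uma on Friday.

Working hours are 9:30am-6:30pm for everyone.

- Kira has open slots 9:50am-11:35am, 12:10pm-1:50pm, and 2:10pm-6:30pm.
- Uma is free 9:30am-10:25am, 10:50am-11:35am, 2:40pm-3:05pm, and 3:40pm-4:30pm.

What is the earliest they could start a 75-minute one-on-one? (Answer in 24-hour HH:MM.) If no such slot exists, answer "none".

none

Kira ∩ Uma: 09:50–10:25, 10:50–11:35, 14:40–15:05, 15:40–16:30.
Windows ≥ 75 min: (none).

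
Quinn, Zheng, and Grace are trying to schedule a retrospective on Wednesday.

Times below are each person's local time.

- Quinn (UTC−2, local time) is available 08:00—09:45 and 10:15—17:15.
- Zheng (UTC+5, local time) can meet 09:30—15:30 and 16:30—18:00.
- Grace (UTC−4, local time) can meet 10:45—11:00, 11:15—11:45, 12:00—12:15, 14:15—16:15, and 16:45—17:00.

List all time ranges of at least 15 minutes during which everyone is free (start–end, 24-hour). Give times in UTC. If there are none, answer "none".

Quinn → UTC: 10:00–11:45, 12:15–19:15.
Zheng → UTC: 04:30–10:30, 11:30–13:00.
Grace → UTC: 14:45–15:00, 15:15–15:45, 16:00–16:15, 18:15–20:15, 20:45–21:00.
Quinn ∩ Zheng: 10:00–10:30, 11:30–11:45, 12:15–13:00.
Quinn ∩ Zheng ∩ Grace: (none).
Windows ≥ 15 min: (none).

none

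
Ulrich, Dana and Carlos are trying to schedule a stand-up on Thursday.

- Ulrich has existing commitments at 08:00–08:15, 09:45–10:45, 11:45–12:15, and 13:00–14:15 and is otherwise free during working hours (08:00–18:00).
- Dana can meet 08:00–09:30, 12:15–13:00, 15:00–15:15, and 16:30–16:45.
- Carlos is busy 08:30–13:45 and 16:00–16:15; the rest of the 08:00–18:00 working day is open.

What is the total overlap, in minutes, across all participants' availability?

Ulrich free within 08:00–18:00: 08:15–09:45, 10:45–11:45, 12:15–13:00, 14:15–18:00.
Carlos free within 08:00–18:00: 08:00–08:30, 13:45–16:00, 16:15–18:00.
Ulrich ∩ Dana: 08:15–09:30, 12:15–13:00, 15:00–15:15, 16:30–16:45.
Ulrich ∩ Dana ∩ Carlos: 08:15–08:30, 15:00–15:15, 16:30–16:45.
Total common minutes: 15 + 15 + 15 = 45.

45 minutes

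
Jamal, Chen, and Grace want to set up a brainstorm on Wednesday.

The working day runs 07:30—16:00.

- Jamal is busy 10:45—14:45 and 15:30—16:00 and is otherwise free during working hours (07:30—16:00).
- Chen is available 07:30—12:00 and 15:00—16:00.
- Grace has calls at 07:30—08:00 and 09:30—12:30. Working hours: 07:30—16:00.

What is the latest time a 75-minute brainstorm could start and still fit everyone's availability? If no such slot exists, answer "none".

08:15

Jamal free within 07:30–16:00: 07:30–10:45, 14:45–15:30.
Grace free within 07:30–16:00: 08:00–09:30, 12:30–16:00.
Jamal ∩ Chen: 07:30–10:45, 15:00–15:30.
Jamal ∩ Chen ∩ Grace: 08:00–09:30, 15:00–15:30.
Windows ≥ 75 min: 08:00–09:30.
Latest start in the last window 08:00–09:30 is 09:30 − 75 min = 08:15.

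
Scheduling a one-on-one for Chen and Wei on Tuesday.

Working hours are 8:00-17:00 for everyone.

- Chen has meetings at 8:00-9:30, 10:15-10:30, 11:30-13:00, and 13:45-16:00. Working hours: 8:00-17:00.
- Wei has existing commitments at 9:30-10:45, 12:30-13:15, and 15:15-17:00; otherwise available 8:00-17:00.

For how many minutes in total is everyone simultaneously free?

Chen free within 08:00–17:00: 09:30–10:15, 10:30–11:30, 13:00–13:45, 16:00–17:00.
Wei free within 08:00–17:00: 08:00–09:30, 10:45–12:30, 13:15–15:15.
Chen ∩ Wei: 10:45–11:30, 13:15–13:45.
Total common minutes: 45 + 30 = 75.

75 minutes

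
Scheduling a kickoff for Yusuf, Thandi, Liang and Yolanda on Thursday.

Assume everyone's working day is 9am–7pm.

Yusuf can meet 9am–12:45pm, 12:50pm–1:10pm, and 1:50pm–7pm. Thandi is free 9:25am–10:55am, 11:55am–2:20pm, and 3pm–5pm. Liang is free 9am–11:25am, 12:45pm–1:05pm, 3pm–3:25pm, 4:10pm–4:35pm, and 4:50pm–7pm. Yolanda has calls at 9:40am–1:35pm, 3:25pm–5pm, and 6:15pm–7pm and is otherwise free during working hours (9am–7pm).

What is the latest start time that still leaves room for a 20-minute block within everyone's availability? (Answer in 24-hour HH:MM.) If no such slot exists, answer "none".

Yolanda free within 09:00–19:00: 09:00–09:40, 13:35–15:25, 17:00–18:15.
Yusuf ∩ Thandi: 09:25–10:55, 11:55–12:45, 12:50–13:10, 13:50–14:20, 15:00–17:00.
Yusuf ∩ Thandi ∩ Liang: 09:25–10:55, 12:50–13:05, 15:00–15:25, 16:10–16:35, 16:50–17:00.
Yusuf ∩ Thandi ∩ Liang ∩ Yolanda: 09:25–09:40, 15:00–15:25.
Windows ≥ 20 min: 15:00–15:25.
Latest start in the last window 15:00–15:25 is 15:25 − 20 min = 15:05.

15:05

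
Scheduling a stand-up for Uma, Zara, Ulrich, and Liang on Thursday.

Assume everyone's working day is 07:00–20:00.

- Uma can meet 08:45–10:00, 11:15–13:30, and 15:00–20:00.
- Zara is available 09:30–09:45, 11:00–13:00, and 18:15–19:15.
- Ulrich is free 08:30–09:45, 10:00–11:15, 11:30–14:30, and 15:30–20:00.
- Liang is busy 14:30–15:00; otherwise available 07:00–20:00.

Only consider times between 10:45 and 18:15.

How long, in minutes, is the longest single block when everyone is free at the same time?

Liang free within 07:00–20:00: 07:00–14:30, 15:00–20:00.
Uma ∩ Zara: 09:30–09:45, 11:15–13:00, 18:15–19:15.
Uma ∩ Zara ∩ Ulrich: 09:30–09:45, 11:30–13:00, 18:15–19:15.
Uma ∩ Zara ∩ Ulrich ∩ Liang: 09:30–09:45, 11:30–13:00, 18:15–19:15.
Restricted to 10:45–18:15: 11:30–13:00.
Single common window of 90 minutes.

90 minutes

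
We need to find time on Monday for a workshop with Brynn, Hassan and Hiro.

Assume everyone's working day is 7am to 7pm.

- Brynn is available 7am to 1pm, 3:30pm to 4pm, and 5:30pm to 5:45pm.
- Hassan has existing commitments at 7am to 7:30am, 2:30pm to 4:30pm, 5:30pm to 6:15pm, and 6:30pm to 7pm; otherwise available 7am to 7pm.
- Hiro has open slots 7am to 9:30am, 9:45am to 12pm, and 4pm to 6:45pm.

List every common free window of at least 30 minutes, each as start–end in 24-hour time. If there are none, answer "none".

07:30–09:30, 09:45–12:00

Hassan free within 07:00–19:00: 07:30–14:30, 16:30–17:30, 18:15–18:30.
Brynn ∩ Hassan: 07:30–13:00.
Brynn ∩ Hassan ∩ Hiro: 07:30–09:30, 09:45–12:00.
Windows ≥ 30 min: 07:30–09:30, 09:45–12:00.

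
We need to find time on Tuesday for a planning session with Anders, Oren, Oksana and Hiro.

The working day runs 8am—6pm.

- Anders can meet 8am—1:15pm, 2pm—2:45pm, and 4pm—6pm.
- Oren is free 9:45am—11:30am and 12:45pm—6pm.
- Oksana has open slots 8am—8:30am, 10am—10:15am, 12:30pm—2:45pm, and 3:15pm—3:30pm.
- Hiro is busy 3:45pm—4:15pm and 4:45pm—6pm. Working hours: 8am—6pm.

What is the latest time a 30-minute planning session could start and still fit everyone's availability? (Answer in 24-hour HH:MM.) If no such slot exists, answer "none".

14:15

Hiro free within 08:00–18:00: 08:00–15:45, 16:15–16:45.
Anders ∩ Oren: 09:45–11:30, 12:45–13:15, 14:00–14:45, 16:00–18:00.
Anders ∩ Oren ∩ Oksana: 10:00–10:15, 12:45–13:15, 14:00–14:45.
Anders ∩ Oren ∩ Oksana ∩ Hiro: 10:00–10:15, 12:45–13:15, 14:00–14:45.
Windows ≥ 30 min: 12:45–13:15, 14:00–14:45.
Latest start in the last window 14:00–14:45 is 14:45 − 30 min = 14:15.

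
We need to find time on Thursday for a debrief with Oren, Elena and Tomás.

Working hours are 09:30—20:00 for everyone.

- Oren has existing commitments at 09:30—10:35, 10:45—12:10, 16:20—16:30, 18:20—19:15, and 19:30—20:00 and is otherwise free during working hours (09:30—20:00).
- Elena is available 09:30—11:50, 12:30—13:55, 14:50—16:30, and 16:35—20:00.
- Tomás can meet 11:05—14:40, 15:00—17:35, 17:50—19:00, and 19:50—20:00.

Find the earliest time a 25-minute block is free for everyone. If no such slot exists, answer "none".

Oren free within 09:30–20:00: 10:35–10:45, 12:10–16:20, 16:30–18:20, 19:15–19:30.
Oren ∩ Elena: 10:35–10:45, 12:30–13:55, 14:50–16:20, 16:35–18:20, 19:15–19:30.
Oren ∩ Elena ∩ Tomás: 12:30–13:55, 15:00–16:20, 16:35–17:35, 17:50–18:20.
Windows ≥ 25 min: 12:30–13:55, 15:00–16:20, 16:35–17:35, 17:50–18:20.
Earliest such window starts at 12:30.

12:30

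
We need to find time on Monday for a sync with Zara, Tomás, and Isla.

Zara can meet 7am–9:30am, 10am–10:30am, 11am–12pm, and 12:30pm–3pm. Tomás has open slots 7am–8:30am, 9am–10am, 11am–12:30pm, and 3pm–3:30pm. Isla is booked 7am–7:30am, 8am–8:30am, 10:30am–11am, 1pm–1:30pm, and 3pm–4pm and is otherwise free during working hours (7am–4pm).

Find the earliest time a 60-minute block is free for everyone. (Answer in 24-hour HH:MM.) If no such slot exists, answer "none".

11:00

Isla free within 07:00–16:00: 07:30–08:00, 08:30–10:30, 11:00–13:00, 13:30–15:00.
Zara ∩ Tomás: 07:00–08:30, 09:00–09:30, 11:00–12:00.
Zara ∩ Tomás ∩ Isla: 07:30–08:00, 09:00–09:30, 11:00–12:00.
Windows ≥ 60 min: 11:00–12:00.
Earliest such window starts at 11:00.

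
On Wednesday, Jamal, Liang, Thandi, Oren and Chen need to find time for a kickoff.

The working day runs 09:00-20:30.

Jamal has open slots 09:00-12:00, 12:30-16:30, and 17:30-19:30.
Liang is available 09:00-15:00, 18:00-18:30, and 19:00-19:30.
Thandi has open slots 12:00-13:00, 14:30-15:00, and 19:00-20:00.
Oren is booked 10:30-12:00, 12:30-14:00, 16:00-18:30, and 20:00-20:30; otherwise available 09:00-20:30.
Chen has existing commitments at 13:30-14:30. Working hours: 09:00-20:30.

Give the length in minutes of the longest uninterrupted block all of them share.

30 minutes

Oren free within 09:00–20:30: 09:00–10:30, 12:00–12:30, 14:00–16:00, 18:30–20:00.
Chen free within 09:00–20:30: 09:00–13:30, 14:30–20:30.
Jamal ∩ Liang: 09:00–12:00, 12:30–15:00, 18:00–18:30, 19:00–19:30.
Jamal ∩ Liang ∩ Thandi: 12:30–13:00, 14:30–15:00, 19:00–19:30.
Jamal ∩ Liang ∩ Thandi ∩ Oren: 14:30–15:00, 19:00–19:30.
Jamal ∩ Liang ∩ Thandi ∩ Oren ∩ Chen: 14:30–15:00, 19:00–19:30.
Common window lengths: 30, 30 min; longest is 30.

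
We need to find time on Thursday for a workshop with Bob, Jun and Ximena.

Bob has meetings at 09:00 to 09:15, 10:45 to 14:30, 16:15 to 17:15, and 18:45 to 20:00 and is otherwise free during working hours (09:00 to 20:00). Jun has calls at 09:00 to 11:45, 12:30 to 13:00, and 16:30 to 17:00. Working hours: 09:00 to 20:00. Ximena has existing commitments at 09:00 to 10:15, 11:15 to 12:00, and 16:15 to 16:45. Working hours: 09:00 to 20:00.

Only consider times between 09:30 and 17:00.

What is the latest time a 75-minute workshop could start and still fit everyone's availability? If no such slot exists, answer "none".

15:00

Bob free within 09:00–20:00: 09:15–10:45, 14:30–16:15, 17:15–18:45.
Jun free within 09:00–20:00: 11:45–12:30, 13:00–16:30, 17:00–20:00.
Ximena free within 09:00–20:00: 10:15–11:15, 12:00–16:15, 16:45–20:00.
Bob ∩ Jun: 14:30–16:15, 17:15–18:45.
Bob ∩ Jun ∩ Ximena: 14:30–16:15, 17:15–18:45.
Restricted to 09:30–17:00: 14:30–16:15.
Windows ≥ 75 min: 14:30–16:15.
Latest start in the last window 14:30–16:15 is 16:15 − 75 min = 15:00.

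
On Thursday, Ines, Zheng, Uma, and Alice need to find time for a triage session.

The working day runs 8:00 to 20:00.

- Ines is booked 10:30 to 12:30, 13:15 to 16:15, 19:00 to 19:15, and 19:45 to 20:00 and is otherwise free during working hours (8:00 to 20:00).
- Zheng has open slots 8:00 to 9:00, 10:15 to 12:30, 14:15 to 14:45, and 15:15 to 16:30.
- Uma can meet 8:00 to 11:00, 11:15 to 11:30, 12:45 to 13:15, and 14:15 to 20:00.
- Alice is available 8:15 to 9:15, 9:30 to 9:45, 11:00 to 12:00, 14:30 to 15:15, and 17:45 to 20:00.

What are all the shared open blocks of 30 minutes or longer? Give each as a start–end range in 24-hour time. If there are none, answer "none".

Ines free within 08:00–20:00: 08:00–10:30, 12:30–13:15, 16:15–19:00, 19:15–19:45.
Ines ∩ Zheng: 08:00–09:00, 10:15–10:30, 16:15–16:30.
Ines ∩ Zheng ∩ Uma: 08:00–09:00, 10:15–10:30, 16:15–16:30.
Ines ∩ Zheng ∩ Uma ∩ Alice: 08:15–09:00.
Windows ≥ 30 min: 08:15–09:00.

08:15–09:00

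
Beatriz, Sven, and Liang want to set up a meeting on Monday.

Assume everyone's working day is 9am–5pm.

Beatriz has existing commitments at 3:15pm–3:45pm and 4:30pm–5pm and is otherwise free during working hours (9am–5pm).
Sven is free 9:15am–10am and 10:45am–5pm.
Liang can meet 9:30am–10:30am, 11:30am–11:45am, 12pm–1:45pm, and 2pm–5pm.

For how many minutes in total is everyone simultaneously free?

Beatriz free within 09:00–17:00: 09:00–15:15, 15:45–16:30.
Beatriz ∩ Sven: 09:15–10:00, 10:45–15:15, 15:45–16:30.
Beatriz ∩ Sven ∩ Liang: 09:30–10:00, 11:30–11:45, 12:00–13:45, 14:00–15:15, 15:45–16:30.
Total common minutes: 30 + 15 + 105 + 75 + 45 = 270.

270 minutes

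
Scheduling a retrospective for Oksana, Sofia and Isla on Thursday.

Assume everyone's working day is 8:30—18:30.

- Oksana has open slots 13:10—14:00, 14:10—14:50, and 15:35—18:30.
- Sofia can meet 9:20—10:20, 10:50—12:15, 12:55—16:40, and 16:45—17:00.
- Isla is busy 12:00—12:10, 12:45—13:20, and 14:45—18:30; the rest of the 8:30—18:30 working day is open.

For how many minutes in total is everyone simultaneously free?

75 minutes

Isla free within 08:30–18:30: 08:30–12:00, 12:10–12:45, 13:20–14:45.
Oksana ∩ Sofia: 13:10–14:00, 14:10–14:50, 15:35–16:40, 16:45–17:00.
Oksana ∩ Sofia ∩ Isla: 13:20–14:00, 14:10–14:45.
Total common minutes: 40 + 35 = 75.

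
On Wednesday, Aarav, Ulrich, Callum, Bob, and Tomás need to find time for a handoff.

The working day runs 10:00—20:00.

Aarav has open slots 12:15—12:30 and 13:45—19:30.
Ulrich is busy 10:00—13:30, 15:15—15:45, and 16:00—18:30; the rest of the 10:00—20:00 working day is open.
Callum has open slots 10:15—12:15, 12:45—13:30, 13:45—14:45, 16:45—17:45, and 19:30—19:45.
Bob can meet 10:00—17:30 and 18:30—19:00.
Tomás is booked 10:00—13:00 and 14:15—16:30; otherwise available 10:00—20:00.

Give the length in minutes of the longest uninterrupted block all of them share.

30 minutes

Ulrich free within 10:00–20:00: 13:30–15:15, 15:45–16:00, 18:30–20:00.
Tomás free within 10:00–20:00: 13:00–14:15, 16:30–20:00.
Aarav ∩ Ulrich: 13:45–15:15, 15:45–16:00, 18:30–19:30.
Aarav ∩ Ulrich ∩ Callum: 13:45–14:45.
Aarav ∩ Ulrich ∩ Callum ∩ Bob: 13:45–14:45.
Aarav ∩ Ulrich ∩ Callum ∩ Bob ∩ Tomás: 13:45–14:15.
Single common window of 30 minutes.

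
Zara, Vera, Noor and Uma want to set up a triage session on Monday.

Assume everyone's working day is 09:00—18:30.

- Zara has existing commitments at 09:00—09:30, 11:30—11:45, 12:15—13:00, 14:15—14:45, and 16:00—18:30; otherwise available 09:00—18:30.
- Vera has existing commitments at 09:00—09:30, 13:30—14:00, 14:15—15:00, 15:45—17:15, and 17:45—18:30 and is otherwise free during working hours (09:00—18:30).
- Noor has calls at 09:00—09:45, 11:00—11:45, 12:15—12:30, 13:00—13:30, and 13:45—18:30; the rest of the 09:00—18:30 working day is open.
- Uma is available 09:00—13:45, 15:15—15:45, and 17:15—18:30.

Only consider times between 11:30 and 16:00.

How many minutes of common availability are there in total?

30 minutes

Zara free within 09:00–18:30: 09:30–11:30, 11:45–12:15, 13:00–14:15, 14:45–16:00.
Vera free within 09:00–18:30: 09:30–13:30, 14:00–14:15, 15:00–15:45, 17:15–17:45.
Noor free within 09:00–18:30: 09:45–11:00, 11:45–12:15, 12:30–13:00, 13:30–13:45.
Zara ∩ Vera: 09:30–11:30, 11:45–12:15, 13:00–13:30, 14:00–14:15, 15:00–15:45.
Zara ∩ Vera ∩ Noor: 09:45–11:00, 11:45–12:15.
Zara ∩ Vera ∩ Noor ∩ Uma: 09:45–11:00, 11:45–12:15.
Restricted to 11:30–16:00: 11:45–12:15.
Total common minutes: 30.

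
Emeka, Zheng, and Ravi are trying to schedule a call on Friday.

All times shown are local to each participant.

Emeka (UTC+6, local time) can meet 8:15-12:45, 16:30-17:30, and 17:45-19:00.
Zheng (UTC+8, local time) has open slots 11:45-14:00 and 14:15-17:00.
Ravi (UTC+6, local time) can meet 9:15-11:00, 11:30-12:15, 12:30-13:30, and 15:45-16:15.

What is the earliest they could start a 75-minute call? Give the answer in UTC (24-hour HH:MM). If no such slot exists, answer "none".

Emeka → UTC: 02:15–06:45, 10:30–11:30, 11:45–13:00.
Zheng → UTC: 03:45–06:00, 06:15–09:00.
Ravi → UTC: 03:15–05:00, 05:30–06:15, 06:30–07:30, 09:45–10:15.
Emeka ∩ Zheng: 03:45–06:00, 06:15–06:45.
Emeka ∩ Zheng ∩ Ravi: 03:45–05:00, 05:30–06:00, 06:30–06:45.
Windows ≥ 75 min: 03:45–05:00.
Earliest such window starts at 03:45.

03:45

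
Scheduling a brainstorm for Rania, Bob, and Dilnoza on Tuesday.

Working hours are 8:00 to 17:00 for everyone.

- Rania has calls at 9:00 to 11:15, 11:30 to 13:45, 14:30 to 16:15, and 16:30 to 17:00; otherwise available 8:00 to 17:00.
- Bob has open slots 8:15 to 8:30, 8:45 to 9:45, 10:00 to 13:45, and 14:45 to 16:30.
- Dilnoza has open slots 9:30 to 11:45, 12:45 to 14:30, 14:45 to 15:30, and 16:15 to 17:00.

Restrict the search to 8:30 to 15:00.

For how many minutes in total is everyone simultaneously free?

Rania free within 08:00–17:00: 08:00–09:00, 11:15–11:30, 13:45–14:30, 16:15–16:30.
Rania ∩ Bob: 08:15–08:30, 08:45–09:00, 11:15–11:30, 16:15–16:30.
Rania ∩ Bob ∩ Dilnoza: 11:15–11:30, 16:15–16:30.
Restricted to 08:30–15:00: 11:15–11:30.
Total common minutes: 15.

15 minutes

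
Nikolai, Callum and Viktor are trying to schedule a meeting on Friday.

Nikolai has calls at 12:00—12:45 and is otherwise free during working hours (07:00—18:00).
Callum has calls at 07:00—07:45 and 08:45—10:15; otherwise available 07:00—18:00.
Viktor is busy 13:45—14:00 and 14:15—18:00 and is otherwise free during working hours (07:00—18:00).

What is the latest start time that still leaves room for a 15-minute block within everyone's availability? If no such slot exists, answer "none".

14:00

Nikolai free within 07:00–18:00: 07:00–12:00, 12:45–18:00.
Callum free within 07:00–18:00: 07:45–08:45, 10:15–18:00.
Viktor free within 07:00–18:00: 07:00–13:45, 14:00–14:15.
Nikolai ∩ Callum: 07:45–08:45, 10:15–12:00, 12:45–18:00.
Nikolai ∩ Callum ∩ Viktor: 07:45–08:45, 10:15–12:00, 12:45–13:45, 14:00–14:15.
Windows ≥ 15 min: 07:45–08:45, 10:15–12:00, 12:45–13:45, 14:00–14:15.
Latest start in the last window 14:00–14:15 is 14:15 − 15 min = 14:00.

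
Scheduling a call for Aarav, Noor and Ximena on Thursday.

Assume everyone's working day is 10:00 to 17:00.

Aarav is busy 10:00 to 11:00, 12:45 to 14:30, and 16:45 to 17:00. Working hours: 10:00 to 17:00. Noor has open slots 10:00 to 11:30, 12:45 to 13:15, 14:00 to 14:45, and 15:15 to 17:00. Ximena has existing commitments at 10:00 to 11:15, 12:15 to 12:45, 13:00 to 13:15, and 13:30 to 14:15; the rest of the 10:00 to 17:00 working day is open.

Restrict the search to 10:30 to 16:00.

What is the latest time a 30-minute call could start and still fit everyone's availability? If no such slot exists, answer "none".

15:30

Aarav free within 10:00–17:00: 11:00–12:45, 14:30–16:45.
Ximena free within 10:00–17:00: 11:15–12:15, 12:45–13:00, 13:15–13:30, 14:15–17:00.
Aarav ∩ Noor: 11:00–11:30, 14:30–14:45, 15:15–16:45.
Aarav ∩ Noor ∩ Ximena: 11:15–11:30, 14:30–14:45, 15:15–16:45.
Restricted to 10:30–16:00: 11:15–11:30, 14:30–14:45, 15:15–16:00.
Windows ≥ 30 min: 15:15–16:00.
Latest start in the last window 15:15–16:00 is 16:00 − 30 min = 15:30.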